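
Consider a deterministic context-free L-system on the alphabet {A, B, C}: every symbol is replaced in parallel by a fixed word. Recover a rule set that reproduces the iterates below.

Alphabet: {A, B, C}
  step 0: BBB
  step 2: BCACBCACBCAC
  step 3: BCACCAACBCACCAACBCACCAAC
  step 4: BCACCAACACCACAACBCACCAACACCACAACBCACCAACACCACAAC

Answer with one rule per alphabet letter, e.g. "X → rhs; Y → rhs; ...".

A->CA, B->BC, C->AC

  step 3 ⇒ step 4: BCACCAACBCACCAACBCACCAAC ⇒ BC·AC·CA·AC·AC·CA·CA·AC·BC·AC·CA·AC·AC·CA·CA·AC·BC·AC·CA·AC·AC·CA·CA·AC
    A ↦ CA
    B ↦ BC
    C ↦ AC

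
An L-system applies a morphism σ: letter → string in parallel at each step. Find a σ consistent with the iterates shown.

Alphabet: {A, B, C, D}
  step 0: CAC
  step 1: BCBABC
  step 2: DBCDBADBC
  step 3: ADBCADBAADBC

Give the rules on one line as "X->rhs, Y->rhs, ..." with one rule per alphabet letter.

  step 2 ⇒ step 3: DBCDBADBC ⇒ A·D·BC·A·D·BA·A·D·BC
    A ↦ BA
    B ↦ D
    C ↦ BC
    D ↦ A

A->BA, B->D, C->BC, D->A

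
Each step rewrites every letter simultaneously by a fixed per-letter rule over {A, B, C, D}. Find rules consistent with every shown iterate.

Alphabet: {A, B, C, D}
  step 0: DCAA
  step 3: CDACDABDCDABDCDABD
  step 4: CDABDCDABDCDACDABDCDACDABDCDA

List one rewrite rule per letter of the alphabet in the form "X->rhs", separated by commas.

  step 3 ⇒ step 4: CDACDABDCDABDCDABD ⇒ CD·A·BD·CD·A·BD·CD·A·CD·A·BD·CD·A·CD·A·BD·CD·A
    A ↦ BD
    B ↦ CD
    C ↦ CD
    D ↦ A

A->BD, B->CD, C->CD, D->A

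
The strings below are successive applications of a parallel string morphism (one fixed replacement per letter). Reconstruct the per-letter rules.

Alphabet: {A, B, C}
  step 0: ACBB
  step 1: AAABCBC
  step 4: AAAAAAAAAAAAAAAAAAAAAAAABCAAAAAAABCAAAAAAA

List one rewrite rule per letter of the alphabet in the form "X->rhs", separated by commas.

  step 0 ⇒ step 1: ACBB ⇒ AA·A·BC·BC
    A ↦ AA
    B ↦ BC
    C ↦ A

A->AA, B->BC, C->A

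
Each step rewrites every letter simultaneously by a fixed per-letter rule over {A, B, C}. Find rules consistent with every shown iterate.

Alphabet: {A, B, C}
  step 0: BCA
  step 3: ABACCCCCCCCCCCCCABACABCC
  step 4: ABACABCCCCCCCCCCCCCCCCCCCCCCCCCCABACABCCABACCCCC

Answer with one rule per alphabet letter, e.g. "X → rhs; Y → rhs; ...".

  step 3 ⇒ step 4: ABACCCCCCCCCCCCCABACABCC ⇒ AB·AC·AB·CC·CC·CC·CC·CC·CC·CC·CC·CC·CC·CC·CC·CC·AB·AC·AB·CC·AB·AC·CC·CC
    A ↦ AB
    B ↦ AC
    C ↦ CC

A->AB, B->AC, C->CC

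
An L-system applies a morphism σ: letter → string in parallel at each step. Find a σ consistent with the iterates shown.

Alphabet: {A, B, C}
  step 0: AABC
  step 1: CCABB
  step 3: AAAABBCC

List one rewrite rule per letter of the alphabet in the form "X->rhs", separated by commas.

  step 0 ⇒ step 1: AABC ⇒ C·C·A·BB
    A ↦ C
    B ↦ A
    C ↦ BB

A->C, B->A, C->BB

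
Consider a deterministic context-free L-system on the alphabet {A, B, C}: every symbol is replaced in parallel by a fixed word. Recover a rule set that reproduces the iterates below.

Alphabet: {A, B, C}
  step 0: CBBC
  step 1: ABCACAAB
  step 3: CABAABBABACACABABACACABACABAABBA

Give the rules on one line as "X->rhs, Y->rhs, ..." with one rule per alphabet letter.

A->BA, B->CA, C->AB

  step 0 ⇒ step 1: CBBC ⇒ AB·CA·CA·AB
    B ↦ CA
    C ↦ AB
    A ↦ BA  (constrained at step 1)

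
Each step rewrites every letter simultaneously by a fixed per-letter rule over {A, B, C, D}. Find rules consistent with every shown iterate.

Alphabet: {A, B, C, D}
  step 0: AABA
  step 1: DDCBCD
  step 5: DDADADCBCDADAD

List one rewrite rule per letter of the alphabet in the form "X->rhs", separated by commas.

  step 0 ⇒ step 1: AABA ⇒ D·D·CBC·D
    A ↦ D
    B ↦ CBC
    C ↦ D  (constrained at step 1)
    D ↦ A  (constrained at step 1)

A->D, B->CBC, C->D, D->A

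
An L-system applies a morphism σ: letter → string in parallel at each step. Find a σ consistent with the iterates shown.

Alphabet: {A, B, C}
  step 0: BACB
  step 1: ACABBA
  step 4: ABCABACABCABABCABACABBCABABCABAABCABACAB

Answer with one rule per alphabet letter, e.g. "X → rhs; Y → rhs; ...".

A->CAB, B->A, C->B

  step 0 ⇒ step 1: BACB ⇒ A·CAB·B·A
    A ↦ CAB
    B ↦ A
    C ↦ B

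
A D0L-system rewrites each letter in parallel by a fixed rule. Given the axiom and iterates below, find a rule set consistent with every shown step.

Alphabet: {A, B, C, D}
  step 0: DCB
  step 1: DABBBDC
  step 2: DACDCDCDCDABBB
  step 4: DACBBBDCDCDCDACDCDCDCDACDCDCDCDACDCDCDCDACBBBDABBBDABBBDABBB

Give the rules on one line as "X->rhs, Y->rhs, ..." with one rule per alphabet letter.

  step 1 ⇒ step 2: DABBBDC ⇒ DA·C·DC·DC·DC·DA·BBB
    A ↦ C
    B ↦ DC
    C ↦ BBB
    D ↦ DA

A->C, B->DC, C->BBB, D->DA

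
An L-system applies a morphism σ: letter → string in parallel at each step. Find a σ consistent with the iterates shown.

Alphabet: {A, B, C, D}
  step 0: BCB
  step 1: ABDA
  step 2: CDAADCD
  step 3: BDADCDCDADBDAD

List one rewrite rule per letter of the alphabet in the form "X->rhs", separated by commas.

  step 2 ⇒ step 3: CDAADCD ⇒ BD·AD·CD·CD·AD·BD·AD
    A ↦ CD
    C ↦ BD
    D ↦ AD
  step 0 ⇒ step 1: BCB ⇒ A·BD·A
    B ↦ A

A->CD, B->A, C->BD, D->AD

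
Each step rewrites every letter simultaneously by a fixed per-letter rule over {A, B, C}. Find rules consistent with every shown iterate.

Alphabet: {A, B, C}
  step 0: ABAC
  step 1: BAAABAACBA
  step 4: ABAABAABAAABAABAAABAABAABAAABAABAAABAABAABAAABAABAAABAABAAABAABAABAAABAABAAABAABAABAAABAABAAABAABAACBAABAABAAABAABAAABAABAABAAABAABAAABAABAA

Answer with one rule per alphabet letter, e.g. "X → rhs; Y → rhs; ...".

A->BAA, B->A, C->CBA

  step 0 ⇒ step 1: ABAC ⇒ BAA·A·BAA·CBA
    A ↦ BAA
    B ↦ A
    C ↦ CBA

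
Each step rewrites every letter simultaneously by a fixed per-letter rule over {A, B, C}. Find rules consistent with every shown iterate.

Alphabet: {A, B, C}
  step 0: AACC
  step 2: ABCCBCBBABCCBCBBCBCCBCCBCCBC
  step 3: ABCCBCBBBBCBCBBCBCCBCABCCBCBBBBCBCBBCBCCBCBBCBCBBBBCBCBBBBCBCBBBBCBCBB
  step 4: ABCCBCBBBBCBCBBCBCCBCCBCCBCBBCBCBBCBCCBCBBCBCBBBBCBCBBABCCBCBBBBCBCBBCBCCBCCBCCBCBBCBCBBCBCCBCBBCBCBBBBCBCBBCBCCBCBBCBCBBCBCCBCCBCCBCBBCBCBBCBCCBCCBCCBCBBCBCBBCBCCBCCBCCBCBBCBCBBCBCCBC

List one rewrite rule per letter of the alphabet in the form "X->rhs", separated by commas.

A->ABC, B->CBC, C->BB

  step 3 ⇒ step 4: ABCCBCBBBBCBCBBCBCCBCABCCBCBBBBCBCBBCBCCBCBBCBCBBBBCBCBBBBCBCBBBBCBCBB ⇒ ABC·CBC·BB·BB·CBC·BB·CBC·CBC·CBC·CBC·BB·CBC·BB·CBC·CBC·BB·CBC·BB·BB·CBC·BB·ABC·CBC·BB·BB·CBC·BB·CBC·CBC·CBC·CBC·BB·CBC·BB·CBC·CBC·BB·CBC·BB·BB·CBC·BB·CBC·CBC·BB·CBC·BB·CBC·CBC·CBC·CBC·BB·CBC·BB·CBC·CBC·CBC·CBC·BB·CBC·BB·CBC·CBC·CBC·CBC·BB·CBC·BB·CBC·CBC
    A ↦ ABC
    B ↦ CBC
    C ↦ BB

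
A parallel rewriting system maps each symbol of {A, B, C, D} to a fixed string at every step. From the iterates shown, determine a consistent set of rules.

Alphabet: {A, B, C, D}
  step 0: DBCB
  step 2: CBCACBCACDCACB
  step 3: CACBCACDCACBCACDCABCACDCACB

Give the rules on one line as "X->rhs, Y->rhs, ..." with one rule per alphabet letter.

A->CD, B->CB, C->CA, D->B

  step 2 ⇒ step 3: CBCACBCACDCACB ⇒ CA·CB·CA·CD·CA·CB·CA·CD·CA·B·CA·CD·CA·CB
    A ↦ CD
    B ↦ CB
    C ↦ CA
    D ↦ B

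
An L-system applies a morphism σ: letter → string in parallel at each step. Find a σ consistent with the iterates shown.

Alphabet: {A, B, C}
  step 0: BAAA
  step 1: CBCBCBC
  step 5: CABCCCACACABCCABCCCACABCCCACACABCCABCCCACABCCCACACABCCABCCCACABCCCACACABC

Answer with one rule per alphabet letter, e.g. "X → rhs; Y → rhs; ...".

  step 0 ⇒ step 1: BAAA ⇒ C·BC·BC·BC
    A ↦ BC
    B ↦ C
    C ↦ CA  (constrained at step 1)

A->BC, B->C, C->CA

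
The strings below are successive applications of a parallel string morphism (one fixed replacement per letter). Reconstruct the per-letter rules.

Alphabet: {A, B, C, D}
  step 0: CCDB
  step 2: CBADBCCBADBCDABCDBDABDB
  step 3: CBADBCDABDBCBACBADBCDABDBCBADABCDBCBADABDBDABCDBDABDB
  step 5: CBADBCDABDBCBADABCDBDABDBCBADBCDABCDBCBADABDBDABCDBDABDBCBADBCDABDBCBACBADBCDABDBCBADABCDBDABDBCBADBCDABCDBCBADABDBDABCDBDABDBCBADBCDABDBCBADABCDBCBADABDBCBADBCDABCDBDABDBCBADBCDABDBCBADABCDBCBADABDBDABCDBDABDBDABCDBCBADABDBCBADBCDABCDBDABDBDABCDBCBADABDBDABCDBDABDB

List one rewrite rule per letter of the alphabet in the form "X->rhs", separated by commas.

  step 2 ⇒ step 3: CBADBCCBADBCDABCDBDABDB ⇒ CBA·DB·C·DAB·DB·CBA·CBA·DB·C·DAB·DB·CBA·DAB·C·DB·CBA·DAB·DB·DAB·C·DB·DAB·DB
    A ↦ C
    B ↦ DB
    C ↦ CBA
    D ↦ DAB

A->C, B->DB, C->CBA, D->DAB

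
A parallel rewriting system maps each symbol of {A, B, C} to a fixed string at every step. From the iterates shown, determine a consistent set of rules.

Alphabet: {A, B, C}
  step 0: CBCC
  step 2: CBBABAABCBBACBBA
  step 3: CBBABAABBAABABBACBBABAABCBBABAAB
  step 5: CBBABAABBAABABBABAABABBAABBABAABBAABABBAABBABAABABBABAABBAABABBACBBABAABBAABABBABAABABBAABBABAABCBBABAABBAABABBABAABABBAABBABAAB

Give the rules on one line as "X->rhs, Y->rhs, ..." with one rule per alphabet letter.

  step 2 ⇒ step 3: CBBABAABCBBACBBA ⇒ CB·BA·BA·AB·BA·AB·AB·BA·CB·BA·BA·AB·CB·BA·BA·AB
    A ↦ AB
    B ↦ BA
    C ↦ CB

A->AB, B->BA, C->CB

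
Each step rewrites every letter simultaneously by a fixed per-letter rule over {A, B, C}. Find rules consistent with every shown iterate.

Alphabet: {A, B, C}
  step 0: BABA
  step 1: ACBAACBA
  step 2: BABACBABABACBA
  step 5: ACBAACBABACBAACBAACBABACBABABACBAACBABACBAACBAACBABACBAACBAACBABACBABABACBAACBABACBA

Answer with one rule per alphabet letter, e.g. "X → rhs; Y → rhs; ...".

A->BA, B->AC, C->B

  step 1 ⇒ step 2: ACBAACBA ⇒ BA·B·AC·BA·BA·B·AC·BA
    A ↦ BA
    B ↦ AC
    C ↦ B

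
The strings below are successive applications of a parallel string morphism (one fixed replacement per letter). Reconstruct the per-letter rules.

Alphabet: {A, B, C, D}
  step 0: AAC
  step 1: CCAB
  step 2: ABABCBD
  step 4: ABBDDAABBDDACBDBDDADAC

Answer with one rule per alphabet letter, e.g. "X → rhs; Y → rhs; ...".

  step 1 ⇒ step 2: CCAB ⇒ AB·AB·C·BD
    A ↦ C
    B ↦ BD
    C ↦ AB
    D ↦ DA  (constrained at step 2)

A->C, B->BD, C->AB, D->DA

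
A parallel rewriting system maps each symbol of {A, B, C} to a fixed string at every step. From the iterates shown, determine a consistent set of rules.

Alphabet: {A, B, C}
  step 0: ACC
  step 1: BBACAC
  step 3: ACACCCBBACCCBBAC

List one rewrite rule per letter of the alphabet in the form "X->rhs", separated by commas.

A->BB, B->C, C->AC

  step 0 ⇒ step 1: ACC ⇒ BB·AC·AC
    A ↦ BB
    C ↦ AC
    B ↦ C  (constrained at step 1)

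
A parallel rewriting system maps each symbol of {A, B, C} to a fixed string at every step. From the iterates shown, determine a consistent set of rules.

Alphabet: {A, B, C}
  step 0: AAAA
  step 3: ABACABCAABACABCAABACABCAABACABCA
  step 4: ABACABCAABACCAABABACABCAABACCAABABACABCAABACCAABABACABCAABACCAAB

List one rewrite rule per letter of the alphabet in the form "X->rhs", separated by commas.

A->AB, B->AC, C->CA

  step 3 ⇒ step 4: ABACABCAABACABCAABACABCAABACABCA ⇒ AB·AC·AB·CA·AB·AC·CA·AB·AB·AC·AB·CA·AB·AC·CA·AB·AB·AC·AB·CA·AB·AC·CA·AB·AB·AC·AB·CA·AB·AC·CA·AB
    A ↦ AB
    B ↦ AC
    C ↦ CA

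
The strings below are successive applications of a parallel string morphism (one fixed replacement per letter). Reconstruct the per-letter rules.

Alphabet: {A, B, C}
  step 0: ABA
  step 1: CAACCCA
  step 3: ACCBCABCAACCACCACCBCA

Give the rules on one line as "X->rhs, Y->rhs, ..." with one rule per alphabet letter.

A->CA, B->ACC, C->B

  step 0 ⇒ step 1: ABA ⇒ CA·ACC·CA
    A ↦ CA
    B ↦ ACC
    C ↦ B  (constrained at step 1)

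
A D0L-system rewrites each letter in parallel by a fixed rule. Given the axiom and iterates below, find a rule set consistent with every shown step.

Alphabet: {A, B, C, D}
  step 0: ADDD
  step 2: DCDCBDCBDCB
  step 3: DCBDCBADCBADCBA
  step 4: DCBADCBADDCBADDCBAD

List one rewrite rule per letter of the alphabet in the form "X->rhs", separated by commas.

A->D, B->A, C->B, D->DC

  step 3 ⇒ step 4: DCBDCBADCBADCBA ⇒ DC·B·A·DC·B·A·D·DC·B·A·D·DC·B·A·D
    A ↦ D
    B ↦ A
    C ↦ B
    D ↦ DC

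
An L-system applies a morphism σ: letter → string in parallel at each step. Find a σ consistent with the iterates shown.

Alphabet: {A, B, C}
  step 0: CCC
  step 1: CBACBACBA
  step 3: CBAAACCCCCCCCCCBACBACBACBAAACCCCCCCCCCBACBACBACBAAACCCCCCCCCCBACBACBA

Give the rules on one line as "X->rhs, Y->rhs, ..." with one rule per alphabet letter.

  step 0 ⇒ step 1: CCC ⇒ CBA·CBA·CBA
    C ↦ CBA
    A ↦ CCC  (constrained at step 1)
    B ↦ AA  (constrained at step 1)

A->CCC, B->AA, C->CBA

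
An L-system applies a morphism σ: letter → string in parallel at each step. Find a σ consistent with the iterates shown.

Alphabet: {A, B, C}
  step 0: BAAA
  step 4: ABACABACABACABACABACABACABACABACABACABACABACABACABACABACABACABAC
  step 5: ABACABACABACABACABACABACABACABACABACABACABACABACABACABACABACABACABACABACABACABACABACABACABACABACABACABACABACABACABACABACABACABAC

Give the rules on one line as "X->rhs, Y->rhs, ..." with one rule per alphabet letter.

A->AB, B->AC, C->AC

  step 4 ⇒ step 5: ABACABACABACABACABACABACABACABACABACABACABACABACABACABACABACABAC ⇒ AB·AC·AB·AC·AB·AC·AB·AC·AB·AC·AB·AC·AB·AC·AB·AC·AB·AC·AB·AC·AB·AC·AB·AC·AB·AC·AB·AC·AB·AC·AB·AC·AB·AC·AB·AC·AB·AC·AB·AC·AB·AC·AB·AC·AB·AC·AB·AC·AB·AC·AB·AC·AB·AC·AB·AC·AB·AC·AB·AC·AB·AC·AB·AC
    A ↦ AB
    B ↦ AC
    C ↦ AC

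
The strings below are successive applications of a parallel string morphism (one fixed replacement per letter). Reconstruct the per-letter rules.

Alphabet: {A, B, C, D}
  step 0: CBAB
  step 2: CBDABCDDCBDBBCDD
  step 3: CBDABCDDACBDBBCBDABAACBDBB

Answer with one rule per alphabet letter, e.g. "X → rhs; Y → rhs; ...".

  step 2 ⇒ step 3: CBDABCDDCBDBBCDD ⇒ CBD·A·B·CDD·A·CBD·B·B·CBD·A·B·A·A·CBD·B·B
    A ↦ CDD
    B ↦ A
    C ↦ CBD
    D ↦ B

A->CDD, B->A, C->CBD, D->B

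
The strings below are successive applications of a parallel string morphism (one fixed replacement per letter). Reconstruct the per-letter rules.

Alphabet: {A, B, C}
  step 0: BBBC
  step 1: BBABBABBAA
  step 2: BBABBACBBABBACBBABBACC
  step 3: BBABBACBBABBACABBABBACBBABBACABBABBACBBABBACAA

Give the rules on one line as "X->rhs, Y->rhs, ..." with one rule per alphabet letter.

A->C, B->BBA, C->A

  step 2 ⇒ step 3: BBABBACBBABBACBBABBACC ⇒ BBA·BBA·C·BBA·BBA·C·A·BBA·BBA·C·BBA·BBA·C·A·BBA·BBA·C·BBA·BBA·C·A·A
    A ↦ C
    B ↦ BBA
    C ↦ A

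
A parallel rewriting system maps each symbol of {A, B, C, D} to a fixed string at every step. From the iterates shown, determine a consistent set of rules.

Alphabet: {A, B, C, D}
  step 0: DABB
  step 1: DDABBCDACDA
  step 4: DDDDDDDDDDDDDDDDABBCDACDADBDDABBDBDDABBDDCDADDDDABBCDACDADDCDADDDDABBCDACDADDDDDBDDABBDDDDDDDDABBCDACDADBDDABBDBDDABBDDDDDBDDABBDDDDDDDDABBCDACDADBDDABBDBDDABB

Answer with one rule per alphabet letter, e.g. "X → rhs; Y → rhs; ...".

  step 0 ⇒ step 1: DABB ⇒ DD·ABB·CDA·CDA
    A ↦ ABB
    B ↦ CDA
    D ↦ DD
    C ↦ DB  (constrained at step 1)

A->ABB, B->CDA, C->DB, D->DD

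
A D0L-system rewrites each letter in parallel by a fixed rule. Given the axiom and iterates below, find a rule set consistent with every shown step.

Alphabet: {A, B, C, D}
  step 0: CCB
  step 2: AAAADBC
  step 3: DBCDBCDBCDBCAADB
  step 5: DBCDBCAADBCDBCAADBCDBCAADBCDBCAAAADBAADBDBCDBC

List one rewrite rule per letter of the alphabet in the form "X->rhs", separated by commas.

A->DBC, B->A, C->DB, D->A

  step 2 ⇒ step 3: AAAADBC ⇒ DBC·DBC·DBC·DBC·A·A·DB
    A ↦ DBC
    B ↦ A
    C ↦ DB
    D ↦ A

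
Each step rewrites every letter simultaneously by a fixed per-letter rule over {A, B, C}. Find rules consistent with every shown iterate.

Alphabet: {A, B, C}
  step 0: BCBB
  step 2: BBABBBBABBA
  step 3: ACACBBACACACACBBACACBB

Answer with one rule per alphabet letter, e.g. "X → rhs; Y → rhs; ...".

A->BB, B->AC, C->A

  step 2 ⇒ step 3: BBABBBBABBA ⇒ AC·AC·BB·AC·AC·AC·AC·BB·AC·AC·BB
    A ↦ BB
    B ↦ AC
    C ↦ A  (constrained at step 0)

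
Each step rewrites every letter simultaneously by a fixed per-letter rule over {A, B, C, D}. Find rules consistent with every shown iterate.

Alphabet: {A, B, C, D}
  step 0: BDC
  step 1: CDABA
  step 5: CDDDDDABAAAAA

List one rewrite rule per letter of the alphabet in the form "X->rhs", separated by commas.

  step 0 ⇒ step 1: BDC ⇒ CD·A·BA
    B ↦ CD
    C ↦ BA
    D ↦ A
    A ↦ D  (constrained at step 1)

A->D, B->CD, C->BA, D->A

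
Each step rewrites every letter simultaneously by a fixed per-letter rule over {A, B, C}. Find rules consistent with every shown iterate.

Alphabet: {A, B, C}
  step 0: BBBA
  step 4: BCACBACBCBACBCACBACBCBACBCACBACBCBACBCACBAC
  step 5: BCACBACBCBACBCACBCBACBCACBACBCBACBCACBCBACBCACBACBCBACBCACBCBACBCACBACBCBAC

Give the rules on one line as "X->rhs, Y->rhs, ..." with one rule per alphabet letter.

A->B, B->BC, C->AC

  step 4 ⇒ step 5: BCACBACBCBACBCACBACBCBACBCACBACBCBACBCACBAC ⇒ BC·AC·B·AC·BC·B·AC·BC·AC·BC·B·AC·BC·AC·B·AC·BC·B·AC·BC·AC·BC·B·AC·BC·AC·B·AC·BC·B·AC·BC·AC·BC·B·AC·BC·AC·B·AC·BC·B·AC
    A ↦ B
    B ↦ BC
    C ↦ AC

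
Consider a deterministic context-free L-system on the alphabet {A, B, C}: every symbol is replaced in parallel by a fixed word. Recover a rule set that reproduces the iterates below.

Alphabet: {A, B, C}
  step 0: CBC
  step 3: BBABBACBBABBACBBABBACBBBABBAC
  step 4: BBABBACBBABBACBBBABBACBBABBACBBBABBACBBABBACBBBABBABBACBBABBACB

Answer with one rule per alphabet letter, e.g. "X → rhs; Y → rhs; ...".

A->C, B->BBA, C->B

  step 3 ⇒ step 4: BBABBACBBABBACBBABBACBBBABBAC ⇒ BBA·BBA·C·BBA·BBA·C·B·BBA·BBA·C·BBA·BBA·C·B·BBA·BBA·C·BBA·BBA·C·B·BBA·BBA·BBA·C·BBA·BBA·C·B
    A ↦ C
    B ↦ BBA
    C ↦ B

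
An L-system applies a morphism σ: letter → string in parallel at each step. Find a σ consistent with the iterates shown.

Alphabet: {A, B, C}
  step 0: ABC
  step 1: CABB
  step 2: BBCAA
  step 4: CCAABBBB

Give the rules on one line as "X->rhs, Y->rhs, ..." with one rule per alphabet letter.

A->C, B->A, C->BB

  step 1 ⇒ step 2: CABB ⇒ BB·C·A·A
    A ↦ C
    B ↦ A
    C ↦ BB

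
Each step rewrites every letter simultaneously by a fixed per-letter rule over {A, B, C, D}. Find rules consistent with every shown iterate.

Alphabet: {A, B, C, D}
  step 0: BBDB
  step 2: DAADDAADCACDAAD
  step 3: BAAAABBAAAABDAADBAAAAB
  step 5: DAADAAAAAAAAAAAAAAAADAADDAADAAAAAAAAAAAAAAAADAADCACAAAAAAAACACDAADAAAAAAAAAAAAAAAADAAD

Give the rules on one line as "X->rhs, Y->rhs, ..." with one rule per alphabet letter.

A->AA, B->CAC, C->D, D->B

  step 2 ⇒ step 3: DAADDAADCACDAAD ⇒ B·AA·AA·B·B·AA·AA·B·D·AA·D·B·AA·AA·B
    A ↦ AA
    C ↦ D
    D ↦ B
    B ↦ CAC  (constrained at step 0)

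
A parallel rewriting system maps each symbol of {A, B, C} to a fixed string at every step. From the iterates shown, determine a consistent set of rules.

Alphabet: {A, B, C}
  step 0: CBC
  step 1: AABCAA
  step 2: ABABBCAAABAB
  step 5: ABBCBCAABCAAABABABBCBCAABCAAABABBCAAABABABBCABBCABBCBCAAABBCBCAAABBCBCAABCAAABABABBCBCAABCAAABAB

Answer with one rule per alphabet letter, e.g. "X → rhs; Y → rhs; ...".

A->AB, B->BC, C->AA

  step 1 ⇒ step 2: AABCAA ⇒ AB·AB·BC·AA·AB·AB
    A ↦ AB
    B ↦ BC
    C ↦ AA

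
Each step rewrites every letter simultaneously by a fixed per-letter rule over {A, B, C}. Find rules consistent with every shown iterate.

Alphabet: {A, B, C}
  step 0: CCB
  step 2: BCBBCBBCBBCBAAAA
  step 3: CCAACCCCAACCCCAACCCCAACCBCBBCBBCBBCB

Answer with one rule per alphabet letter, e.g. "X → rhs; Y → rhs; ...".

A->BCB, B->CC, C->AA

  step 2 ⇒ step 3: BCBBCBBCBBCBAAAA ⇒ CC·AA·CC·CC·AA·CC·CC·AA·CC·CC·AA·CC·BCB·BCB·BCB·BCB
    A ↦ BCB
    B ↦ CC
    C ↦ AA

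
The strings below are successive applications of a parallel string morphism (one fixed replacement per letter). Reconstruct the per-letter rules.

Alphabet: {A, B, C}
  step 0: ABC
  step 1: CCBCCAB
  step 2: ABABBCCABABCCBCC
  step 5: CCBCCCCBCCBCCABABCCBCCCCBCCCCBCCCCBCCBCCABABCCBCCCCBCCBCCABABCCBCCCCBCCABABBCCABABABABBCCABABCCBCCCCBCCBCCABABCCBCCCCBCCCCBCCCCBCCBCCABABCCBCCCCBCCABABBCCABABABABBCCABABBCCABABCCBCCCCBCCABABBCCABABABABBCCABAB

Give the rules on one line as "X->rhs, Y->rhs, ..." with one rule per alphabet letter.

  step 1 ⇒ step 2: CCBCCAB ⇒ AB·AB·BCC·AB·AB·CC·BCC
    A ↦ CC
    B ↦ BCC
    C ↦ AB

A->CC, B->BCC, C->AB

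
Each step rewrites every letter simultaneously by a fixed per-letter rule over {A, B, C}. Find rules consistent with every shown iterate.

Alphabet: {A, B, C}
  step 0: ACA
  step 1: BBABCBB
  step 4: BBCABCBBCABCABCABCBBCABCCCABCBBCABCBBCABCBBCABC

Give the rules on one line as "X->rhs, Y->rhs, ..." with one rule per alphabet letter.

  step 0 ⇒ step 1: ACA ⇒ BB·ABC·BB
    A ↦ BB
    C ↦ ABC
    B ↦ C  (constrained at step 1)

A->BB, B->C, C->ABC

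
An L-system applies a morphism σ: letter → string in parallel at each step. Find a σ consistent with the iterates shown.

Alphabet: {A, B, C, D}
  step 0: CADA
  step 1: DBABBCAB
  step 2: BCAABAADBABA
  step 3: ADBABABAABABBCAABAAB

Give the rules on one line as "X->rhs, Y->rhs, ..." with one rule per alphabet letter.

  step 2 ⇒ step 3: BCAABAADBABA ⇒ A·DB·AB·AB·A·AB·AB·BC·A·AB·A·AB
    A ↦ AB
    B ↦ A
    C ↦ DB
    D ↦ BC

A->AB, B->A, C->DB, D->BC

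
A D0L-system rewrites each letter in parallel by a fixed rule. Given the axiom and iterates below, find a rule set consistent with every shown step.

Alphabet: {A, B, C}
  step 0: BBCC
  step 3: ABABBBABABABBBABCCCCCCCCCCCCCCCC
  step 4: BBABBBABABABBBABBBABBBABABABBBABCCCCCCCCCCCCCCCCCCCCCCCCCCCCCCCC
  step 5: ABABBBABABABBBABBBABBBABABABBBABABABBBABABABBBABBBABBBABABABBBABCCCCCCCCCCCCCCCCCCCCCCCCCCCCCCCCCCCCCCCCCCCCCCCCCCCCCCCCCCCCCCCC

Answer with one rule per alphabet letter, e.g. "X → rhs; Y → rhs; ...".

  step 4 ⇒ step 5: BBABBBABABABBBABBBABBBABABABBBABCCCCCCCCCCCCCCCCCCCCCCCCCCCCCCCC ⇒ AB·AB·BB·AB·AB·AB·BB·AB·BB·AB·BB·AB·AB·AB·BB·AB·AB·AB·BB·AB·AB·AB·BB·AB·BB·AB·BB·AB·AB·AB·BB·AB·CC·CC·CC·CC·CC·CC·CC·CC·CC·CC·CC·CC·CC·CC·CC·CC·CC·CC·CC·CC·CC·CC·CC·CC·CC·CC·CC·CC·CC·CC·CC·CC
    A ↦ BB
    B ↦ AB
    C ↦ CC

A->BB, B->AB, C->CC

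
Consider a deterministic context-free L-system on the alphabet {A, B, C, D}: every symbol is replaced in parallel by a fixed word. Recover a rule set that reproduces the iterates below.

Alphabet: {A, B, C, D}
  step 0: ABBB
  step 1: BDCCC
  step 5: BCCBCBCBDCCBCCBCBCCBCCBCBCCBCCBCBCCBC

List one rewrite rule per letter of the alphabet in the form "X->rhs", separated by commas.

  step 0 ⇒ step 1: ABBB ⇒ BD·C·C·C
    A ↦ BD
    B ↦ C
    C ↦ BC  (constrained at step 1)
    D ↦ AB  (constrained at step 1)

A->BD, B->C, C->BC, D->AB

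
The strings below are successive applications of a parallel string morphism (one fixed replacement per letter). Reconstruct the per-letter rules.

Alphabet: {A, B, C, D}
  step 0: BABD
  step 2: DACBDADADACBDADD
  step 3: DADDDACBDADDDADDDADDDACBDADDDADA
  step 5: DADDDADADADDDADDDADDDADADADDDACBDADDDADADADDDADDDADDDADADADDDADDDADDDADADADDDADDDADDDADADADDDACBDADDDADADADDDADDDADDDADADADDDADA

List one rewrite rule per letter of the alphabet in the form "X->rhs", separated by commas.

A->DD, B->CB, C->DA, D->DA

  step 2 ⇒ step 3: DACBDADADACBDADD ⇒ DA·DD·DA·CB·DA·DD·DA·DD·DA·DD·DA·CB·DA·DD·DA·DA
    A ↦ DD
    B ↦ CB
    C ↦ DA
    D ↦ DA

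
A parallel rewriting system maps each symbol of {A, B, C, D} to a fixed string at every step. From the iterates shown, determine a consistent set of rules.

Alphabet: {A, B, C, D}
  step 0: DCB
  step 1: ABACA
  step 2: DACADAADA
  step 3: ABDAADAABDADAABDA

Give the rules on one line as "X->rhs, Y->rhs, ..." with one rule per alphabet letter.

  step 2 ⇒ step 3: DACADAADA ⇒ AB·DA·A·DA·AB·DA·DA·AB·DA
    A ↦ DA
    C ↦ A
    D ↦ AB
  step 0 ⇒ step 1: DCB ⇒ AB·A·CA
    B ↦ CA

A->DA, B->CA, C->A, D->AB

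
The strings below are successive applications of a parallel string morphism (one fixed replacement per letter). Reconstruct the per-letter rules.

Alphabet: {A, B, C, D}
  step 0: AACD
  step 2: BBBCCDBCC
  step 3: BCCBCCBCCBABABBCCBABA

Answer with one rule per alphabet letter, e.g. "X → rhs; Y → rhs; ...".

  step 2 ⇒ step 3: BBBCCDBCC ⇒ BCC·BCC·BCC·BA·BA·B·BCC·BA·BA
    B ↦ BCC
    C ↦ BA
    D ↦ B
    A ↦ D  (constrained at step 0)

A->D, B->BCC, C->BA, D->B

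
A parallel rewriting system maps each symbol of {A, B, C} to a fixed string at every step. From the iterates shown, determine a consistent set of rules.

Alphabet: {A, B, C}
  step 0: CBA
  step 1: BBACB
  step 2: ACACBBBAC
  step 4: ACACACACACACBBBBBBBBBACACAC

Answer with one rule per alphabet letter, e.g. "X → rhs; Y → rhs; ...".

A->B, B->AC, C->BB

  step 1 ⇒ step 2: BBACB ⇒ AC·AC·B·BB·AC
    A ↦ B
    B ↦ AC
    C ↦ BB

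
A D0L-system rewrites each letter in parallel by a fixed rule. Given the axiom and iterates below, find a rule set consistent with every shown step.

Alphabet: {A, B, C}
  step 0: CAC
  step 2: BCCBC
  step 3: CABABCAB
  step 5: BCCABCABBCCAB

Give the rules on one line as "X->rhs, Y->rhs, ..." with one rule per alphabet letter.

A->B, B->C, C->AB

  step 2 ⇒ step 3: BCCBC ⇒ C·AB·AB·C·AB
    B ↦ C
    C ↦ AB
    A ↦ B  (constrained at step 0)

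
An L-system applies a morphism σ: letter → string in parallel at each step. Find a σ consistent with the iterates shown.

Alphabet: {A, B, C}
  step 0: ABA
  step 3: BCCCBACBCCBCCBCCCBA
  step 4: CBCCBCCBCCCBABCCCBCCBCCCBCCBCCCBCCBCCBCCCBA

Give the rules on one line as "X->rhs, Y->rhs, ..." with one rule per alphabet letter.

A->BA, B->C, C->BCC

  step 3 ⇒ step 4: BCCCBACBCCBCCBCCCBA ⇒ C·BCC·BCC·BCC·C·BA·BCC·C·BCC·BCC·C·BCC·BCC·C·BCC·BCC·BCC·C·BA
    A ↦ BA
    B ↦ C
    C ↦ BCC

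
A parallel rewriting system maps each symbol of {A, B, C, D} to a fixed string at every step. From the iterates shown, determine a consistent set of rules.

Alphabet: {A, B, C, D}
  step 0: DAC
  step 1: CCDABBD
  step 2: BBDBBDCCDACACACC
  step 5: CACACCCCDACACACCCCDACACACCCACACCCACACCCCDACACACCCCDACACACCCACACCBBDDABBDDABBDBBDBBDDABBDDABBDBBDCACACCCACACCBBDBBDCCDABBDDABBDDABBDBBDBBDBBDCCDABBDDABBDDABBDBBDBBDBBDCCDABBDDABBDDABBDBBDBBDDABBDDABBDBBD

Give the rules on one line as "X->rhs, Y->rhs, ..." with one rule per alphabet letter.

A->DA, B->CA, C->BBD, D->CC

  step 1 ⇒ step 2: CCDABBD ⇒ BBD·BBD·CC·DA·CA·CA·CC
    A ↦ DA
    B ↦ CA
    C ↦ BBD
    D ↦ CC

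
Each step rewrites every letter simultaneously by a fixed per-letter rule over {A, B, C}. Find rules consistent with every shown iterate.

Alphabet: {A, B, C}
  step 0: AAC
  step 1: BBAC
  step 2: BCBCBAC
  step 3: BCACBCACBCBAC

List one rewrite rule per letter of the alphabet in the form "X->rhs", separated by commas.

A->B, B->BC, C->AC

  step 2 ⇒ step 3: BCBCBAC ⇒ BC·AC·BC·AC·BC·B·AC
    A ↦ B
    B ↦ BC
    C ↦ AC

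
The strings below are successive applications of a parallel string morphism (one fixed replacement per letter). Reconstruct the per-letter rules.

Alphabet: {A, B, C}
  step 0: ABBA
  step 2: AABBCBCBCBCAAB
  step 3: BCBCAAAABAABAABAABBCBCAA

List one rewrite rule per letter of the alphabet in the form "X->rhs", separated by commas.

  step 2 ⇒ step 3: AABBCBCBCBCAAB ⇒ BC·BC·AA·AA·B·AA·B·AA·B·AA·B·BC·BC·AA
    A ↦ BC
    B ↦ AA
    C ↦ B

A->BC, B->AA, C->B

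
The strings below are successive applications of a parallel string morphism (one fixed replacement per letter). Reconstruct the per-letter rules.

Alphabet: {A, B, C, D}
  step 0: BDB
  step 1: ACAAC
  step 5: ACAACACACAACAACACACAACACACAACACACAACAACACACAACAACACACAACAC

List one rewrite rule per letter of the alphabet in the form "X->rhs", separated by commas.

A->BD, B->AC, C->BB, D->A

  step 0 ⇒ step 1: BDB ⇒ AC·A·AC
    B ↦ AC
    D ↦ A
    A ↦ BD  (constrained at step 1)
    C ↦ BB  (constrained at step 1)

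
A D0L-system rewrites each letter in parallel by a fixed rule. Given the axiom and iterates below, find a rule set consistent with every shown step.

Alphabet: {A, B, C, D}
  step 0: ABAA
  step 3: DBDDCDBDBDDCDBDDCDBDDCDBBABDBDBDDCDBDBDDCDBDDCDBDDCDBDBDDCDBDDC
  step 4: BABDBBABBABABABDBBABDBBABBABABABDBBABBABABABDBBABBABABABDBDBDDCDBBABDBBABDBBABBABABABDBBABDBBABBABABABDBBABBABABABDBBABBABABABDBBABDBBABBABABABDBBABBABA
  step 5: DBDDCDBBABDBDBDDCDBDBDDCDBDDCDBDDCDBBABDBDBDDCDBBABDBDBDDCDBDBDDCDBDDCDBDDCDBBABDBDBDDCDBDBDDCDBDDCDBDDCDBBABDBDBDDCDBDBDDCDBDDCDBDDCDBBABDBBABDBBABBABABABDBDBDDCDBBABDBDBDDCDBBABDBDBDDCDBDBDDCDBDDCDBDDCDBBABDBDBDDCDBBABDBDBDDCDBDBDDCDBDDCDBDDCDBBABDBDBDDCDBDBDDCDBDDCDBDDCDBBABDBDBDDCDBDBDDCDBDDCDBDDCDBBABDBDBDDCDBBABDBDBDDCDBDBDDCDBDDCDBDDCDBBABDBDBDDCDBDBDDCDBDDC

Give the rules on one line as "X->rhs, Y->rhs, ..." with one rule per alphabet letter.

A->DDC, B->DB, C->A, D->BAB

  step 4 ⇒ step 5: BABDBBABBABABABDBBABDBBABBABABABDBBABBABABABDBBABBABABABDBDBDDCDBBABDBBABDBBABBABABABDBBABDBBABBABABABDBBABBABABABDBBABBABABABDBBABDBBABBABABABDBBABBABA ⇒ DB·DDC·DB·BAB·DB·DB·DDC·DB·DB·DDC·DB·DDC·DB·DDC·DB·BAB·DB·DB·DDC·DB·BAB·DB·DB·DDC·DB·DB·DDC·DB·DDC·DB·DDC·DB·BAB·DB·DB·DDC·DB·DB·DDC·DB·DDC·DB·DDC·DB·BAB·DB·DB·DDC·DB·DB·DDC·DB·DDC·DB·DDC·DB·BAB·DB·BAB·DB·BAB·BAB·A·BAB·DB·DB·DDC·DB·BAB·DB·DB·DDC·DB·BAB·DB·DB·DDC·DB·DB·DDC·DB·DDC·DB·DDC·DB·BAB·DB·DB·DDC·DB·BAB·DB·DB·DDC·DB·DB·DDC·DB·DDC·DB·DDC·DB·BAB·DB·DB·DDC·DB·DB·DDC·DB·DDC·DB·DDC·DB·BAB·DB·DB·DDC·DB·DB·DDC·DB·DDC·DB·DDC·DB·BAB·DB·DB·DDC·DB·BAB·DB·DB·DDC·DB·DB·DDC·DB·DDC·DB·DDC·DB·BAB·DB·DB·DDC·DB·DB·DDC·DB·DDC
    A ↦ DDC
    B ↦ DB
    C ↦ A
    D ↦ BAB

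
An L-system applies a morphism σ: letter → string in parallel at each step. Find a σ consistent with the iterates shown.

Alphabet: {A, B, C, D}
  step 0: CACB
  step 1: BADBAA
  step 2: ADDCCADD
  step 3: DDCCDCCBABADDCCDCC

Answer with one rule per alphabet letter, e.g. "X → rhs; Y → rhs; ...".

A->D, B->A, C->BA, D->DCC

  step 2 ⇒ step 3: ADDCCADD ⇒ D·DCC·DCC·BA·BA·D·DCC·DCC
    A ↦ D
    C ↦ BA
    D ↦ DCC
  step 0 ⇒ step 1: CACB ⇒ BA·D·BA·A
    B ↦ A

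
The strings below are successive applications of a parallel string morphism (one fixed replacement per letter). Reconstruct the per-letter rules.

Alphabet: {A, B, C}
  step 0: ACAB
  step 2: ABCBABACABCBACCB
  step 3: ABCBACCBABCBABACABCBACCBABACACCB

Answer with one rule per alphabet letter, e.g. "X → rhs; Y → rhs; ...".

A->AB, B->CB, C->AC

  step 2 ⇒ step 3: ABCBABACABCBACCB ⇒ AB·CB·AC·CB·AB·CB·AB·AC·AB·CB·AC·CB·AB·AC·AC·CB
    A ↦ AB
    B ↦ CB
    C ↦ AC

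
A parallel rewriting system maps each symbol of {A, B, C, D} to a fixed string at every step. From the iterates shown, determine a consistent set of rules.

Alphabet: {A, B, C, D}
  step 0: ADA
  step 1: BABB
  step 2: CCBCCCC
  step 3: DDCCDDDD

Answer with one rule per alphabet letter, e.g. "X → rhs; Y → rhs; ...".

  step 2 ⇒ step 3: CCBCCCC ⇒ D·D·CC·D·D·D·D
    B ↦ CC
    C ↦ D
  step 0 ⇒ step 1: ADA ⇒ B·AB·B
    A ↦ B
  step 0 ⇒ step 1: ADA ⇒ B·AB·B
    D ↦ AB

A->B, B->CC, C->D, D->AB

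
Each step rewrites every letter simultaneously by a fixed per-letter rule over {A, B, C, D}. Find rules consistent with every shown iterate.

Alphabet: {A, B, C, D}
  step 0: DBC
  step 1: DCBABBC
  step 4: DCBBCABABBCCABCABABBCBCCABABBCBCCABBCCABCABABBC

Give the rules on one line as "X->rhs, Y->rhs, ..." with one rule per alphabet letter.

A->C, B->AB, C->BC, D->DCB

  step 0 ⇒ step 1: DBC ⇒ DCB·AB·BC
    B ↦ AB
    C ↦ BC
    D ↦ DCB
    A ↦ C  (constrained at step 1)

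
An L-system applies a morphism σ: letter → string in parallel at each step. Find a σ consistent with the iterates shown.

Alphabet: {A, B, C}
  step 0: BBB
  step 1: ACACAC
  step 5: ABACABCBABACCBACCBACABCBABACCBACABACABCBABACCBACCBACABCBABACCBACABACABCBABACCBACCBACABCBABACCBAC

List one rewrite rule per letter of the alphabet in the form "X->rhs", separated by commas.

A->AB, B->AC, C->CB

  step 0 ⇒ step 1: BBB ⇒ AC·AC·AC
    B ↦ AC
    A ↦ AB  (constrained at step 1)
    C ↦ CB  (constrained at step 1)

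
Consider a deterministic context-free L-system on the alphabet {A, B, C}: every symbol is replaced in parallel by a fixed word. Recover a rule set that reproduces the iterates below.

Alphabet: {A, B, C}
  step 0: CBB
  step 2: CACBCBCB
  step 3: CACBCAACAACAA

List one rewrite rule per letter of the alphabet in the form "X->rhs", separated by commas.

A->CB, B->A, C->CA

  step 2 ⇒ step 3: CACBCBCB ⇒ CA·CB·CA·A·CA·A·CA·A
    A ↦ CB
    B ↦ A
    C ↦ CA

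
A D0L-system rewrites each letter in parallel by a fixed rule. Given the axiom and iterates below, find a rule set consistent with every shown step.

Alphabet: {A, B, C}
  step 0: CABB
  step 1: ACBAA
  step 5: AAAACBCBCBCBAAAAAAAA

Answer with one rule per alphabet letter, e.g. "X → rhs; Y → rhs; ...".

A->CB, B->A, C->A

  step 0 ⇒ step 1: CABB ⇒ A·CB·A·A
    A ↦ CB
    B ↦ A
    C ↦ A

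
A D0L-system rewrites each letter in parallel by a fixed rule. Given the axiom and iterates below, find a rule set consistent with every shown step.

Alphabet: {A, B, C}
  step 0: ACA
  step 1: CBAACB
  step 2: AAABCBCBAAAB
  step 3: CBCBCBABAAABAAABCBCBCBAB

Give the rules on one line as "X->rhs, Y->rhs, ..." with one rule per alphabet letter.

A->CB, B->AB, C->AA

  step 2 ⇒ step 3: AAABCBCBAAAB ⇒ CB·CB·CB·AB·AA·AB·AA·AB·CB·CB·CB·AB
    A ↦ CB
    B ↦ AB
    C ↦ AA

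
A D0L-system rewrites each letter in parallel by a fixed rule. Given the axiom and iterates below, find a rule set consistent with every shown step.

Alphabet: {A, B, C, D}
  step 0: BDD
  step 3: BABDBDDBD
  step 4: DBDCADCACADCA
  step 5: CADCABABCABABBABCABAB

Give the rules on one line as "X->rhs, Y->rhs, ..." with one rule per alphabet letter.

A->B, B->D, C->BA, D->CA

  step 4 ⇒ step 5: DBDCADCACADCA ⇒ CA·D·CA·BA·B·CA·BA·B·BA·B·CA·BA·B
    A ↦ B
    B ↦ D
    C ↦ BA
    D ↦ CA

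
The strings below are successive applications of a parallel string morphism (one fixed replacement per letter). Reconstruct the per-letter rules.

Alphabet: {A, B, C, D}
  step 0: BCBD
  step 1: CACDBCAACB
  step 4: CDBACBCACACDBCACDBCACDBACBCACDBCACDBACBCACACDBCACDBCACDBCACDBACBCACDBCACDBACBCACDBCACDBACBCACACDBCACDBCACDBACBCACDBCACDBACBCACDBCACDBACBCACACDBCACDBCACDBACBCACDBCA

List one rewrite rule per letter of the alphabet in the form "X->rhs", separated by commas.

A->CA, B->CA, C->CDB, D->ACB

  step 0 ⇒ step 1: BCBD ⇒ CA·CDB·CA·ACB
    B ↦ CA
    C ↦ CDB
    D ↦ ACB
    A ↦ CA  (constrained at step 1)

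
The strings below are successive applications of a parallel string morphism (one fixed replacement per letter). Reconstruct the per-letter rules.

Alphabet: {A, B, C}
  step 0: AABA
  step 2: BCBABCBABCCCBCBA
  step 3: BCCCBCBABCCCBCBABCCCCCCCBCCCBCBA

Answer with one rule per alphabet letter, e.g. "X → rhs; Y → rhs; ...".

A->BA, B->BC, C->CC

  step 2 ⇒ step 3: BCBABCBABCCCBCBA ⇒ BC·CC·BC·BA·BC·CC·BC·BA·BC·CC·CC·CC·BC·CC·BC·BA
    A ↦ BA
    B ↦ BC
    C ↦ CC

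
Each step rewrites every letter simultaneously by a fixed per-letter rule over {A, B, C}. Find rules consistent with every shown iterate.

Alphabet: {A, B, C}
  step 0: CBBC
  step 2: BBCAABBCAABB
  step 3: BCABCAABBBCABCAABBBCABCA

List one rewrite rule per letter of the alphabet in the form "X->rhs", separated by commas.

  step 2 ⇒ step 3: BBCAABBCAABB ⇒ BCA·BCA·A·B·B·BCA·BCA·A·B·B·BCA·BCA
    A ↦ B
    B ↦ BCA
    C ↦ A

A->B, B->BCA, C->A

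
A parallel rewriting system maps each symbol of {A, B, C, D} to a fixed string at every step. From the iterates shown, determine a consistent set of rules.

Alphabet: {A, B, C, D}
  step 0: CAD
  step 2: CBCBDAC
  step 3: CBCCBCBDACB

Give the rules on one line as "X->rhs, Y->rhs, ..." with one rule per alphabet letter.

  step 2 ⇒ step 3: CBCBDAC ⇒ CB·C·CB·C·B·DA·CB
    A ↦ DA
    B ↦ C
    C ↦ CB
    D ↦ B

A->DA, B->C, C->CB, D->B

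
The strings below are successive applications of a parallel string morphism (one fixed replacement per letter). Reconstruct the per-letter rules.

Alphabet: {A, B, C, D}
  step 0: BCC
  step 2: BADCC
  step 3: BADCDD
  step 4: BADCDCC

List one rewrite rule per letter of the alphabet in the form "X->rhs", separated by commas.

A->D, B->BA, C->D, D->C

  step 3 ⇒ step 4: BADCDD ⇒ BA·D·C·D·C·C
    A ↦ D
    B ↦ BA
    C ↦ D
    D ↦ C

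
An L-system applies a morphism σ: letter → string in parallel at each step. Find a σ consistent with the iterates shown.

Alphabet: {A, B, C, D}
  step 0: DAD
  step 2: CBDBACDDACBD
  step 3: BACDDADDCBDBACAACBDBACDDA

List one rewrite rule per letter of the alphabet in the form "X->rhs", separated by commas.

A->CBD, B->DD, C->BAC, D->A

  step 2 ⇒ step 3: CBDBACDDACBD ⇒ BAC·DD·A·DD·CBD·BAC·A·A·CBD·BAC·DD·A
    A ↦ CBD
    B ↦ DD
    C ↦ BAC
    D ↦ A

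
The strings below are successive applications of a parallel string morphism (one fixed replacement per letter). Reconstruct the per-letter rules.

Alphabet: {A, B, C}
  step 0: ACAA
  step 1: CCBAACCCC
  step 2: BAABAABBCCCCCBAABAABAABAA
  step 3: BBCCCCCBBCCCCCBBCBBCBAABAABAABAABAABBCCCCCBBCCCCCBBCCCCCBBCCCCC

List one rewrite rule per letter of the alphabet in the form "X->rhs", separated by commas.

  step 2 ⇒ step 3: BAABAABBCCCCCBAABAABAABAA ⇒ BBC·CC·CC·BBC·CC·CC·BBC·BBC·BAA·BAA·BAA·BAA·BAA·BBC·CC·CC·BBC·CC·CC·BBC·CC·CC·BBC·CC·CC
    A ↦ CC
    B ↦ BBC
    C ↦ BAA

A->CC, B->BBC, C->BAA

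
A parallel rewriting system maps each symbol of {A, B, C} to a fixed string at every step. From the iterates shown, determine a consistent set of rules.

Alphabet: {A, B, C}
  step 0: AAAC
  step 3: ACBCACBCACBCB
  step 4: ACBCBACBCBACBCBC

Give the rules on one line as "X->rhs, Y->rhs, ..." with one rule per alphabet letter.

A->AC, B->C, C->B

  step 3 ⇒ step 4: ACBCACBCACBCB ⇒ AC·B·C·B·AC·B·C·B·AC·B·C·B·C
    A ↦ AC
    B ↦ C
    C ↦ B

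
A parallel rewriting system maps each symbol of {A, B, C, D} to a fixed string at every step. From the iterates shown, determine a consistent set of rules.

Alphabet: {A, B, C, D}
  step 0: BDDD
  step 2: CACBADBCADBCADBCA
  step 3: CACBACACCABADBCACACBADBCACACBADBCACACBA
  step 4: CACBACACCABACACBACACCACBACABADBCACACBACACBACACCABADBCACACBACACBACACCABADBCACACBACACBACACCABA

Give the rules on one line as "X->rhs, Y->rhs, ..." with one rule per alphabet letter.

A->BA, B->CA, C->CAC, D->DB

  step 3 ⇒ step 4: CACBACACCABADBCACACBADBCACACBADBCACACBA ⇒ CAC·BA·CAC·CA·BA·CAC·BA·CAC·CAC·BA·CA·BA·DB·CA·CAC·BA·CAC·BA·CAC·CA·BA·DB·CA·CAC·BA·CAC·BA·CAC·CA·BA·DB·CA·CAC·BA·CAC·BA·CAC·CA·BA
    A ↦ BA
    B ↦ CA
    C ↦ CAC
    D ↦ DB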